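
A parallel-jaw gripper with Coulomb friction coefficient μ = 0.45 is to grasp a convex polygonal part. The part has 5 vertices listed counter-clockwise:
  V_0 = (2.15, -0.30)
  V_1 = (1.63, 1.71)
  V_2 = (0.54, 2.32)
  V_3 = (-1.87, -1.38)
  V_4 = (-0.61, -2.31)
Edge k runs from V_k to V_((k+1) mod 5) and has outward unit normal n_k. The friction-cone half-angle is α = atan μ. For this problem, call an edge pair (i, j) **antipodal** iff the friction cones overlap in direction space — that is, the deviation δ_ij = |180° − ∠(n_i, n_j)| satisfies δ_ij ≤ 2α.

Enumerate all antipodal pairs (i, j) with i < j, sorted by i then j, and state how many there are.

count = 4; pairs: (0,2), (0,3), (1,3), (2,4)

α = atan 0.45 = 24.23°;  2α = 48.46°
n_0 = (+0.9681, +0.2505)
n_1 = (+0.4884, +0.8726)
n_2 = (-0.8379, +0.5458)
n_3 = (-0.5939, -0.8046)
n_4 = (+0.5887, -0.8084)
  (0,1): δ = 133.74°  ·
  (0,2): δ = 47.58°  ✓
  (0,3): δ = 39.06°  ✓
  (0,4): δ = 111.56°  ·
  (1,2): δ = 93.85°  ·
  (1,3): δ = 7.20°  ✓
  (1,4): δ = 65.30°  ·
  (2,3): δ = 93.35°  ·
  (2,4): δ = 20.86°  ✓
  (3,4): δ = 107.50°  ·
antipodal pairs: 4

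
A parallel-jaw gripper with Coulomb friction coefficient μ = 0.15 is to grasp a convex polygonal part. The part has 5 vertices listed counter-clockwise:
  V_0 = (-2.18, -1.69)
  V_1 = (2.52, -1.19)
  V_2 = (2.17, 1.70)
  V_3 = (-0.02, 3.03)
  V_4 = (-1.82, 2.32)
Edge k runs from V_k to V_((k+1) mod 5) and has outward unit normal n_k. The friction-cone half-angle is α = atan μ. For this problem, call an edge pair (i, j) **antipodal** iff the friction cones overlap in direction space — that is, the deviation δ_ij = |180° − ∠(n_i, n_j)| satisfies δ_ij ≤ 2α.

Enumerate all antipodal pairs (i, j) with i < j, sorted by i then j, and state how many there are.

count = 2; pairs: (0,3), (1,4)

α = atan 0.15 = 8.53°;  2α = 17.06°
n_0 = (+0.1058, -0.9944)
n_1 = (+0.9927, +0.1202)
n_2 = (+0.5191, +0.8547)
n_3 = (-0.3669, +0.9302)
n_4 = (-0.9960, +0.0894)
  (0,1): δ = 89.17°  ·
  (0,2): δ = 37.34°  ·
  (0,3): δ = 15.45°  ✓
  (0,4): δ = 78.80°  ·
  (1,2): δ = 128.18°  ·
  (1,3): δ = 75.38°  ·
  (1,4): δ = 12.04°  ✓
  (2,3): δ = 127.20°  ·
  (2,4): δ = 63.86°  ·
  (3,4): δ = 116.66°  ·
antipodal pairs: 2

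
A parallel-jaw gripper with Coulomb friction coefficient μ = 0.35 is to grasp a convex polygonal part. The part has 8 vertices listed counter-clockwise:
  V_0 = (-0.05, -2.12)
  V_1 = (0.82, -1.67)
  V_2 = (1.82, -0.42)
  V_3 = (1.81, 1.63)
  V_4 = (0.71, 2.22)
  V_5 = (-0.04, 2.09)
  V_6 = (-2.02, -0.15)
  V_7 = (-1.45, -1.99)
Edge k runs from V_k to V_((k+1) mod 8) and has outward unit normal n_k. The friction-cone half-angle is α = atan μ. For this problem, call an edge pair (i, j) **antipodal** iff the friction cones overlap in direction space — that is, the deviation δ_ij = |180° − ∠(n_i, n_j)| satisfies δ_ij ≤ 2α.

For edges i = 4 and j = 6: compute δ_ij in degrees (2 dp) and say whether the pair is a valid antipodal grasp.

α = atan 0.35 = 19.29°;  2α = 38.58°
edge 4: e_4 = (-0.75, -0.13);  n_4 = (-0.1708, +0.9853)
edge 6: e_6 = (+0.57, -1.84);  n_6 = (-0.9552, -0.2959)
∠(n_4, n_6) = 97.38°
δ = |180° − 97.38°| = 82.62°
82.62° > 2α = 38.58°  →  invalid

δ = 82.62°, invalid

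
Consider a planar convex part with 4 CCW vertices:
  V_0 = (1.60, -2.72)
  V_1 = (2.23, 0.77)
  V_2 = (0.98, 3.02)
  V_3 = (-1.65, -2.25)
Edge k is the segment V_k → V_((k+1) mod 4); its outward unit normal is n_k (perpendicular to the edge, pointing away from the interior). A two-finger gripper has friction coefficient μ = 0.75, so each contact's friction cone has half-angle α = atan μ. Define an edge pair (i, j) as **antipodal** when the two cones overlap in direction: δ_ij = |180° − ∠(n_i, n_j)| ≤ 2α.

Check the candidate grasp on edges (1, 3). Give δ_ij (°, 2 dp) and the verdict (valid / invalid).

α = atan 0.75 = 36.87°;  2α = 73.74°
edge 1: e_1 = (-1.25, +2.25);  n_1 = (+0.8742, +0.4856)
edge 3: e_3 = (+3.25, -0.47);  n_3 = (-0.1431, -0.9897)
∠(n_1, n_3) = 127.28°
δ = |180° − 127.28°| = 52.72°
52.72° ≤ 2α = 73.74°  →  valid

δ = 52.72°, valid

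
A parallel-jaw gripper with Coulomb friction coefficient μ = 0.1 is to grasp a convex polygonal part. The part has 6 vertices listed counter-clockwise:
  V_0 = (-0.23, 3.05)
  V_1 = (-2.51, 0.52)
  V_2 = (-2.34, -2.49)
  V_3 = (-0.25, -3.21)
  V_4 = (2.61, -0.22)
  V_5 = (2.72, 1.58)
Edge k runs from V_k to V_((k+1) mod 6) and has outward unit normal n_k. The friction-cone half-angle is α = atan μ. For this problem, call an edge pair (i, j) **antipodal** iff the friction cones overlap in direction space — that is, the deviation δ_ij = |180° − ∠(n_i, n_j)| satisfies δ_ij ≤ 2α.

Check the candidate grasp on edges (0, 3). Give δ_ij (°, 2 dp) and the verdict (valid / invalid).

α = atan 0.1 = 5.71°;  2α = 11.42°
edge 0: e_0 = (-2.28, -2.53);  n_0 = (-0.7429, +0.6695)
edge 3: e_3 = (+2.86, +2.99);  n_3 = (+0.7226, -0.6912)
∠(n_0, n_3) = 178.30°
δ = |180° − 178.30°| = 1.70°
1.70° ≤ 2α = 11.42°  →  valid

δ = 1.70°, valid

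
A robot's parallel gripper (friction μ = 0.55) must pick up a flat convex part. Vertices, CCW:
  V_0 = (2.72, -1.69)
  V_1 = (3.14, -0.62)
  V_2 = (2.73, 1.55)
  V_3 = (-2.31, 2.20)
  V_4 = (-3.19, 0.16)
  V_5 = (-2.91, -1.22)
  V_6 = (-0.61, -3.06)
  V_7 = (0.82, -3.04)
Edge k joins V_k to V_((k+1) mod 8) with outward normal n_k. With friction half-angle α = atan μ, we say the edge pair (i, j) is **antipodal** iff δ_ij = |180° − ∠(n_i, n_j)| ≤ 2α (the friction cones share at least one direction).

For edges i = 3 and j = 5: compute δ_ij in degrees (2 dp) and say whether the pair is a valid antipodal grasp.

δ = 105.33°, invalid

α = atan 0.55 = 28.81°;  2α = 57.62°
edge 3: e_3 = (-0.88, -2.04);  n_3 = (-0.9182, +0.3961)
edge 5: e_5 = (+2.30, -1.84);  n_5 = (-0.6247, -0.7809)
∠(n_3, n_5) = 74.67°
δ = |180° − 74.67°| = 105.33°
105.33° > 2α = 57.62°  →  invalid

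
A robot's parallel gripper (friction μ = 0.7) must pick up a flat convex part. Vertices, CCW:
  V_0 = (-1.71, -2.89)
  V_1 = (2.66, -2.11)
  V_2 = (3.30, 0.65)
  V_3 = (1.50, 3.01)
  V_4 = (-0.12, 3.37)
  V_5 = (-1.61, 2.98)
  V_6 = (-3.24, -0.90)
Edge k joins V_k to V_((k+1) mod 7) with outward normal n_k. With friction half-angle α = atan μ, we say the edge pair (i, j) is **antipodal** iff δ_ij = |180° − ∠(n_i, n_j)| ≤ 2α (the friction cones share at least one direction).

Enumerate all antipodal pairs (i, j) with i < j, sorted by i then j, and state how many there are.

count = 11; pairs: (0,2), (0,3), (0,4), (0,5), (1,4), (1,5), (1,6), (2,5), (2,6), (3,6), (4,6)

α = atan 0.7 = 34.99°;  2α = 69.98°
n_0 = (+0.1757, -0.9844)
n_1 = (+0.9742, -0.2259)
n_2 = (+0.7951, +0.6064)
n_3 = (+0.2169, +0.9762)
n_4 = (-0.2532, +0.9674)
n_5 = (-0.9219, +0.3873)
n_6 = (-0.7928, -0.6095)
  (0,1): δ = 113.18°  ·
  (0,2): δ = 62.79°  ✓
  (0,3): δ = 22.65°  ✓
  (0,4): δ = 4.55°  ✓
  (0,5): δ = 57.09°  ✓
  (0,6): δ = 117.43°  ·
  (1,2): δ = 129.61°  ·
  (1,3): δ = 89.47°  ·
  (1,4): δ = 62.28°  ✓
  (1,5): δ = 9.73°  ✓
  (1,6): δ = 50.61°  ✓
  (2,3): δ = 139.86°  ·
  (2,4): δ = 112.67°  ·
  (2,5): δ = 60.12°  ✓
  (2,6): δ = 0.22°  ✓
  (3,4): δ = 152.80°  ·
  (3,5): δ = 100.26°  ·
  (3,6): δ = 39.92°  ✓
  (4,5): δ = 127.46°  ·
  (4,6): δ = 67.11°  ✓
  (5,6): δ = 119.66°  ·
antipodal pairs: 11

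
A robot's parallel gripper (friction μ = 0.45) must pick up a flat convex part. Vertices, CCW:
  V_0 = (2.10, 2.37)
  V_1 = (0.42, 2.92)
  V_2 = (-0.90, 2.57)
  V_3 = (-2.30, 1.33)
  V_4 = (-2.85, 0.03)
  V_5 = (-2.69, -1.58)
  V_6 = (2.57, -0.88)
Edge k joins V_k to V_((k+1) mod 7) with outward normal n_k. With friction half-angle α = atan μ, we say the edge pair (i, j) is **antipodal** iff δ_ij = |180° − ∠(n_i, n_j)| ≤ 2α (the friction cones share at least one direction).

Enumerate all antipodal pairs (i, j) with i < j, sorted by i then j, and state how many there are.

α = atan 0.45 = 24.23°;  2α = 48.46°
n_0 = (+0.3111, +0.9504)
n_1 = (-0.2563, +0.9666)
n_2 = (-0.6630, +0.7486)
n_3 = (-0.9210, +0.3896)
n_4 = (-0.9951, -0.0989)
n_5 = (+0.1319, -0.9913)
n_6 = (+0.9897, +0.1431)
  (0,1): δ = 147.02°  ·
  (0,2): δ = 120.34°  ·
  (0,3): δ = 94.80°  ·
  (0,4): δ = 66.20°  ·
  (0,5): δ = 25.71°  ✓
  (0,6): δ = 116.36°  ·
  (1,2): δ = 153.32°  ·
  (1,3): δ = 127.78°  ·
  (1,4): δ = 99.17°  ·
  (1,5): δ = 7.27°  ✓
  (1,6): δ = 83.38°  ·
  (2,3): δ = 154.46°  ·
  (2,4): δ = 125.86°  ·
  (2,5): δ = 33.95°  ✓
  (2,6): δ = 56.70°  ·
  (3,4): δ = 151.39°  ·
  (3,5): δ = 59.49°  ·
  (3,6): δ = 31.16°  ✓
  (4,5): δ = 88.09°  ·
  (4,6): δ = 2.55°  ✓
  (5,6): δ = 89.35°  ·
antipodal pairs: 5

count = 5; pairs: (0,5), (1,5), (2,5), (3,6), (4,6)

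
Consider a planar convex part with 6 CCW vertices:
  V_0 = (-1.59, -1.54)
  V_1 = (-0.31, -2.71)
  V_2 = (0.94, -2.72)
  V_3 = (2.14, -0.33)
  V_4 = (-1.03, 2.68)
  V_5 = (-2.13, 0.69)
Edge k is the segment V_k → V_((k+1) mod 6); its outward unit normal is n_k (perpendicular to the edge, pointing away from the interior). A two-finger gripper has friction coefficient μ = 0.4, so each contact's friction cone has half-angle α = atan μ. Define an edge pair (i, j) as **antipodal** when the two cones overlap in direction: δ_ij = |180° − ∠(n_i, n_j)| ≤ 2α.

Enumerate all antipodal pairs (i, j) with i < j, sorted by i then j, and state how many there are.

count = 5; pairs: (0,3), (1,3), (2,4), (2,5), (3,5)

α = atan 0.4 = 21.80°;  2α = 43.60°
n_0 = (-0.6747, -0.7381)
n_1 = (-0.0080, -1.0000)
n_2 = (+0.8937, -0.4487)
n_3 = (+0.6886, +0.7252)
n_4 = (-0.8752, +0.4838)
n_5 = (-0.9719, -0.2354)
  (0,1): δ = 138.03°  ·
  (0,2): δ = 74.23°  ·
  (0,3): δ = 1.09°  ✓
  (0,4): δ = 103.50°  ·
  (0,5): δ = 146.04°  ·
  (1,2): δ = 116.20°  ·
  (1,3): δ = 43.06°  ✓
  (1,4): δ = 61.53°  ·
  (1,5): δ = 104.07°  ·
  (2,3): δ = 106.86°  ·
  (2,4): δ = 2.27°  ✓
  (2,5): δ = 40.27°  ✓
  (3,4): δ = 75.42°  ·
  (3,5): δ = 32.87°  ✓
  (4,5): δ = 137.46°  ·
antipodal pairs: 5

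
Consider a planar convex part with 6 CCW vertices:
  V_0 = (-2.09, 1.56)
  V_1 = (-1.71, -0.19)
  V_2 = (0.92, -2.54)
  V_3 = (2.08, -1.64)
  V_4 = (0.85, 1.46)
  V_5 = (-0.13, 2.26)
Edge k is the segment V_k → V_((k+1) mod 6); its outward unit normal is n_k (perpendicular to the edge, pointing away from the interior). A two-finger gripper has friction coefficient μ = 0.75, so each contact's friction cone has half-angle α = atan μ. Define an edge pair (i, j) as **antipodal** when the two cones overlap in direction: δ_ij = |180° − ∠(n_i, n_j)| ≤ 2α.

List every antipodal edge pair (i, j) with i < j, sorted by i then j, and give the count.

count = 7; pairs: (0,2), (0,3), (0,4), (1,3), (1,4), (1,5), (2,5)

α = atan 0.75 = 36.87°;  2α = 73.74°
n_0 = (-0.9772, -0.2122)
n_1 = (-0.6663, -0.7457)
n_2 = (+0.6130, -0.7901)
n_3 = (+0.9295, +0.3688)
n_4 = (+0.6324, +0.7747)
n_5 = (-0.3363, +0.9417)
  (0,1): δ = 144.03°  ·
  (0,2): δ = 64.44°  ✓
  (0,3): δ = 9.39°  ✓
  (0,4): δ = 38.52°  ✓
  (0,5): δ = 97.40°  ·
  (1,2): δ = 100.41°  ·
  (1,3): δ = 26.58°  ✓
  (1,4): δ = 2.56°  ✓
  (1,5): δ = 61.44°  ✓
  (2,3): δ = 106.16°  ·
  (2,4): δ = 77.03°  ·
  (2,5): δ = 18.15°  ✓
  (3,4): δ = 150.87°  ·
  (3,5): δ = 91.99°  ·
  (4,5): δ = 121.12°  ·
antipodal pairs: 7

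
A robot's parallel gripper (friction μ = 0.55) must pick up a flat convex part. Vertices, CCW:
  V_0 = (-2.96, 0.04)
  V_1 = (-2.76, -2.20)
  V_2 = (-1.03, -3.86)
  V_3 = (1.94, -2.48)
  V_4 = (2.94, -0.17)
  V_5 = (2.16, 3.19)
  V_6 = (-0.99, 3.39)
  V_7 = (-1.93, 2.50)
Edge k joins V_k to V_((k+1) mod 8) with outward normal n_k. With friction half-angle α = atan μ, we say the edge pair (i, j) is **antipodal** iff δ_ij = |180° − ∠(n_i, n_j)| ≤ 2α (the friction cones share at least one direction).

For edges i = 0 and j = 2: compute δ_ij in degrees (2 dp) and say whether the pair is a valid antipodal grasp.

δ = 70.18°, invalid

α = atan 0.55 = 28.81°;  2α = 57.62°
edge 0: e_0 = (+0.20, -2.24);  n_0 = (-0.9960, -0.0889)
edge 2: e_2 = (+2.97, +1.38);  n_2 = (+0.4214, -0.9069)
∠(n_0, n_2) = 109.82°
δ = |180° − 109.82°| = 70.18°
70.18° > 2α = 57.62°  →  invalid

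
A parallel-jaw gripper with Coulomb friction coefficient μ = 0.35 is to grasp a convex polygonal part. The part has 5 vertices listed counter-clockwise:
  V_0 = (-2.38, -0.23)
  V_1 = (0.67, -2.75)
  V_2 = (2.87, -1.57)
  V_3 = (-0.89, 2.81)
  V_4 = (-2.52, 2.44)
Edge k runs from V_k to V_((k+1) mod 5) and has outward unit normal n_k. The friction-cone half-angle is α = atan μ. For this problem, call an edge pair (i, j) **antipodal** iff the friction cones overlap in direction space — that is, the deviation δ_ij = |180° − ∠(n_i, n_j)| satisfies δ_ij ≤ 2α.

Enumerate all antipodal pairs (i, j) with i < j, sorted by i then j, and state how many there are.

α = atan 0.35 = 19.29°;  2α = 38.58°
n_0 = (-0.6369, -0.7709)
n_1 = (+0.4727, -0.8812)
n_2 = (+0.7588, +0.6514)
n_3 = (-0.2214, +0.9752)
n_4 = (-0.9986, -0.0524)
  (0,1): δ = 112.23°  ·
  (0,2): δ = 9.79°  ✓
  (0,3): δ = 52.35°  ·
  (0,4): δ = 132.57°  ·
  (1,2): δ = 77.56°  ·
  (1,3): δ = 15.42°  ✓
  (1,4): δ = 64.79°  ·
  (2,3): δ = 117.86°  ·
  (2,4): δ = 37.64°  ✓
  (3,4): δ = 99.79°  ·
antipodal pairs: 3

count = 3; pairs: (0,2), (1,3), (2,4)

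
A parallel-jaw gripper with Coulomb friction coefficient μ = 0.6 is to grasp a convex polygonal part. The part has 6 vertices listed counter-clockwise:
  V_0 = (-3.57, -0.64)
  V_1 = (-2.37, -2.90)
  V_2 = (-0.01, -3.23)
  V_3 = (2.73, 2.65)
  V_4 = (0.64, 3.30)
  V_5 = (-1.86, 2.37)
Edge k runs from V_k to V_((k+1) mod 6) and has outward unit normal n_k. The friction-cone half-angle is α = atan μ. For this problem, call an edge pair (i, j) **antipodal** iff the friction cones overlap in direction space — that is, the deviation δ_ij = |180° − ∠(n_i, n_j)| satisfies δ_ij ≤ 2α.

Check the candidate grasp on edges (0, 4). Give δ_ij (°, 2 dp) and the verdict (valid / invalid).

δ = 82.44°, invalid

α = atan 0.6 = 30.96°;  2α = 61.93°
edge 0: e_0 = (+1.20, -2.26);  n_0 = (-0.8832, -0.4690)
edge 4: e_4 = (-2.50, -0.93);  n_4 = (-0.3487, +0.9373)
∠(n_0, n_4) = 97.56°
δ = |180° − 97.56°| = 82.44°
82.44° > 2α = 61.93°  →  invalid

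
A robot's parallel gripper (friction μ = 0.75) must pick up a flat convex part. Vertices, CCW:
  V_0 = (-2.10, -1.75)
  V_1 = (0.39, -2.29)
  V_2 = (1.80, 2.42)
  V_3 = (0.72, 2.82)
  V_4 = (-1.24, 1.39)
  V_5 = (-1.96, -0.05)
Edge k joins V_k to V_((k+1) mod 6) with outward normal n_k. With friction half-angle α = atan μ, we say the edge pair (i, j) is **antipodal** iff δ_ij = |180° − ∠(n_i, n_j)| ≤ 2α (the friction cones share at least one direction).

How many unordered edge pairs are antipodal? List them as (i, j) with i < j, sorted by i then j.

count = 5; pairs: (0,2), (0,3), (1,3), (1,4), (1,5)

α = atan 0.75 = 36.87°;  2α = 73.74°
n_0 = (-0.2119, -0.9773)
n_1 = (+0.9580, -0.2868)
n_2 = (+0.3473, +0.9377)
n_3 = (-0.5894, +0.8078)
n_4 = (-0.8944, +0.4472)
n_5 = (-0.9966, +0.0821)
  (0,1): δ = 94.43°  ·
  (0,2): δ = 8.09°  ✓
  (0,3): δ = 48.35°  ✓
  (0,4): δ = 75.67°  ·
  (0,5): δ = 97.53°  ·
  (1,2): δ = 93.66°  ·
  (1,3): δ = 37.22°  ✓
  (1,4): δ = 9.90°  ✓
  (1,5): δ = 11.96°  ✓
  (2,3): δ = 123.56°  ·
  (2,4): δ = 96.24°  ·
  (2,5): δ = 74.38°  ·
  (3,4): δ = 152.68°  ·
  (3,5): δ = 130.82°  ·
  (4,5): δ = 158.14°  ·
antipodal pairs: 5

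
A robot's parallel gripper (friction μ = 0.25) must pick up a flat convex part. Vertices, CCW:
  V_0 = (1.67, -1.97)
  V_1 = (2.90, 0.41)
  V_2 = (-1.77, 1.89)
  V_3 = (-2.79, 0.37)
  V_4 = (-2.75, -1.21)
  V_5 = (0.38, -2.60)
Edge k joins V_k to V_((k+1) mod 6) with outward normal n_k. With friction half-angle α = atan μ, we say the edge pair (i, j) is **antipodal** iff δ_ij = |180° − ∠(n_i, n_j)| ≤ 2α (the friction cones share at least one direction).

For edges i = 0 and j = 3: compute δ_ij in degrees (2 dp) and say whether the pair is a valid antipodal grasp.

α = atan 0.25 = 14.04°;  2α = 28.07°
edge 0: e_0 = (+1.23, +2.38);  n_0 = (+0.8884, -0.4591)
edge 3: e_3 = (+0.04, -1.58);  n_3 = (-0.9997, -0.0253)
∠(n_0, n_3) = 151.22°
δ = |180° − 151.22°| = 28.78°
28.78° > 2α = 28.07°  →  invalid

δ = 28.78°, invalid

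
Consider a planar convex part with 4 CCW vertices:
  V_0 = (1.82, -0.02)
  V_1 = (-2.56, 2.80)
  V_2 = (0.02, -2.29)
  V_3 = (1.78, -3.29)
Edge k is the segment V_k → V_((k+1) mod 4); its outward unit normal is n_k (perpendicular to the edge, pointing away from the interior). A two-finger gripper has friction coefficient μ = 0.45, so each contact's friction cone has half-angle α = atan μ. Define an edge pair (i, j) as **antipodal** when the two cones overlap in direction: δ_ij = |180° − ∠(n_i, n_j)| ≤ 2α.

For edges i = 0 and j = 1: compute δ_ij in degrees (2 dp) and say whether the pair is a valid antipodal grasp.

α = atan 0.45 = 24.23°;  2α = 48.46°
edge 0: e_0 = (-4.38, +2.82);  n_0 = (+0.5413, +0.8408)
edge 1: e_1 = (+2.58, -5.09);  n_1 = (-0.8920, -0.4521)
∠(n_0, n_1) = 149.65°
δ = |180° − 149.65°| = 30.35°
30.35° ≤ 2α = 48.46°  →  valid

δ = 30.35°, valid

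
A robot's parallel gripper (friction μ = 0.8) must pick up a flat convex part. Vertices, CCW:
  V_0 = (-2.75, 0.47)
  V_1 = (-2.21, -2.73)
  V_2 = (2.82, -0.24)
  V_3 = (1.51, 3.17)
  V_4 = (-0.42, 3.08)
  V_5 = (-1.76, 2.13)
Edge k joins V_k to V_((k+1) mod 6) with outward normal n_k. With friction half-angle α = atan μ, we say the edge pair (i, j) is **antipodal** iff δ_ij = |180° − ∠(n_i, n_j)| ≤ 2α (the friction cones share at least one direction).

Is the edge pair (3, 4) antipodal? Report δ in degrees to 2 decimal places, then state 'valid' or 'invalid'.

α = atan 0.8 = 38.66°;  2α = 77.32°
edge 3: e_3 = (-1.93, -0.09);  n_3 = (-0.0466, +0.9989)
edge 4: e_4 = (-1.34, -0.95);  n_4 = (-0.5784, +0.8158)
∠(n_3, n_4) = 32.67°
δ = |180° − 32.67°| = 147.33°
147.33° > 2α = 77.32°  →  invalid

δ = 147.33°, invalid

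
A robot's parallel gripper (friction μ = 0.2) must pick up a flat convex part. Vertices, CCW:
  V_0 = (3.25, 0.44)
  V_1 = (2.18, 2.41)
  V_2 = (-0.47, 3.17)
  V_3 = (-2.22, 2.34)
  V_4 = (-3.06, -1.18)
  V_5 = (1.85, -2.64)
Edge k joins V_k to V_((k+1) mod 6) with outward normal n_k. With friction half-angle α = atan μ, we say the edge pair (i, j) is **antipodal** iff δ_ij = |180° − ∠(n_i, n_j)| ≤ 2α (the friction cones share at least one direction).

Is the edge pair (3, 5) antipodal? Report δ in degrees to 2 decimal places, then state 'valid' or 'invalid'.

α = atan 0.2 = 11.31°;  2α = 22.62°
edge 3: e_3 = (-0.84, -3.52);  n_3 = (-0.9727, +0.2321)
edge 5: e_5 = (+1.40, +3.08);  n_5 = (+0.9104, -0.4138)
∠(n_3, n_5) = 168.98°
δ = |180° − 168.98°| = 11.02°
11.02° ≤ 2α = 22.62°  →  valid

δ = 11.02°, valid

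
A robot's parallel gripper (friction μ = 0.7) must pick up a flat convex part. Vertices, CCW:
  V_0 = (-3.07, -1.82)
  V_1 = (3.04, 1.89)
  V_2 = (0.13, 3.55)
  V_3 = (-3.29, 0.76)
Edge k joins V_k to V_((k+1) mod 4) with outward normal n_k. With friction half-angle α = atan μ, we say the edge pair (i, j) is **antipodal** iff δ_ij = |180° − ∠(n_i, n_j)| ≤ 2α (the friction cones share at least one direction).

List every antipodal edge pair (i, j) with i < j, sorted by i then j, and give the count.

α = atan 0.7 = 34.99°;  2α = 69.98°
n_0 = (+0.5190, -0.8548)
n_1 = (+0.4955, +0.8686)
n_2 = (-0.6321, +0.7749)
n_3 = (-0.9964, -0.0850)
  (0,1): δ = 60.97°  ✓
  (0,2): δ = 7.94°  ✓
  (0,3): δ = 63.61°  ✓
  (1,2): δ = 111.09°  ·
  (1,3): δ = 55.42°  ✓
  (2,3): δ = 124.33°  ·
antipodal pairs: 4

count = 4; pairs: (0,1), (0,2), (0,3), (1,3)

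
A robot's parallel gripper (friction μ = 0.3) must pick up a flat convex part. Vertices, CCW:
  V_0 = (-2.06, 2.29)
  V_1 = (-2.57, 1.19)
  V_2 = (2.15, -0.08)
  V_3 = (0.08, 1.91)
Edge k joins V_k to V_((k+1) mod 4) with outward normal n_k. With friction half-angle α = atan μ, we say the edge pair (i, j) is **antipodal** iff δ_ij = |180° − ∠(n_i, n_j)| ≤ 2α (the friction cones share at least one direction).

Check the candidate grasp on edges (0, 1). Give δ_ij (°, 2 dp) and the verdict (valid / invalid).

α = atan 0.3 = 16.70°;  2α = 33.40°
edge 0: e_0 = (-0.51, -1.10);  n_0 = (-0.9072, +0.4206)
edge 1: e_1 = (+4.72, -1.27);  n_1 = (-0.2598, -0.9657)
∠(n_0, n_1) = 99.81°
δ = |180° − 99.81°| = 80.19°
80.19° > 2α = 33.40°  →  invalid

δ = 80.19°, invalid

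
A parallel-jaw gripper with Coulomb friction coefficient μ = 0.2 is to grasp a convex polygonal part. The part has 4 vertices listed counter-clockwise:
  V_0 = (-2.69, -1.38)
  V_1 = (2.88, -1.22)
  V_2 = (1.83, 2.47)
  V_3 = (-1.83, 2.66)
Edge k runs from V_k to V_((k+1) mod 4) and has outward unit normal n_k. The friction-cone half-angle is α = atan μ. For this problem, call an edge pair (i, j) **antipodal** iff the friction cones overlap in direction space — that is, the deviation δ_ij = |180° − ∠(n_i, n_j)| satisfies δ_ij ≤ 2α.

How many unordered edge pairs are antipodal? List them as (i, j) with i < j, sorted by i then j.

α = atan 0.2 = 11.31°;  2α = 22.62°
n_0 = (+0.0287, -0.9996)
n_1 = (+0.9618, +0.2737)
n_2 = (+0.0518, +0.9987)
n_3 = (-0.9781, +0.2082)
  (0,1): δ = 75.76°  ·
  (0,2): δ = 4.62°  ✓
  (0,3): δ = 76.34°  ·
  (1,2): δ = 108.86°  ·
  (1,3): δ = 27.90°  ·
  (2,3): δ = 99.05°  ·
antipodal pairs: 1

count = 1; pairs: (0,2)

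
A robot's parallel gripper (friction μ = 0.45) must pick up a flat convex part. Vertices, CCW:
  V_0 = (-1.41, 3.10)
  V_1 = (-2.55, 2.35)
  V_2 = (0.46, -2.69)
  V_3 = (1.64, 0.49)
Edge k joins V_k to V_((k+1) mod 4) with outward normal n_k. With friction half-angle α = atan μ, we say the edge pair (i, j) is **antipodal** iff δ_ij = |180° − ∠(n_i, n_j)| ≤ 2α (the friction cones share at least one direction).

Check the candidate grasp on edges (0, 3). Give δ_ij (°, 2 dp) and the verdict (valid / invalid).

δ = 106.10°, invalid

α = atan 0.45 = 24.23°;  2α = 48.46°
edge 0: e_0 = (-1.14, -0.75);  n_0 = (-0.5496, +0.8354)
edge 3: e_3 = (-3.05, +2.61);  n_3 = (+0.6502, +0.7598)
∠(n_0, n_3) = 73.90°
δ = |180° − 73.90°| = 106.10°
106.10° > 2α = 48.46°  →  invalid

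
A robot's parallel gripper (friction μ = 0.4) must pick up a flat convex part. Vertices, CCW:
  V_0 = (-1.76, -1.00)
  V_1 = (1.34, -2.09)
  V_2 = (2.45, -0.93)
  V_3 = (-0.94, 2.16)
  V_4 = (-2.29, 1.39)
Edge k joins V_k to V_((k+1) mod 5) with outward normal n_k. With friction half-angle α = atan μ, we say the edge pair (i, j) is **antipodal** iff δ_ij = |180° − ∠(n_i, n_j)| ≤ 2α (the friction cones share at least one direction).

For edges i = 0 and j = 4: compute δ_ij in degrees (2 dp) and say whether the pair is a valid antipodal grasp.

δ = 121.88°, invalid

α = atan 0.4 = 21.80°;  2α = 43.60°
edge 0: e_0 = (+3.10, -1.09);  n_0 = (-0.3317, -0.9434)
edge 4: e_4 = (+0.53, -2.39);  n_4 = (-0.9763, -0.2165)
∠(n_0, n_4) = 58.12°
δ = |180° − 58.12°| = 121.88°
121.88° > 2α = 43.60°  →  invalid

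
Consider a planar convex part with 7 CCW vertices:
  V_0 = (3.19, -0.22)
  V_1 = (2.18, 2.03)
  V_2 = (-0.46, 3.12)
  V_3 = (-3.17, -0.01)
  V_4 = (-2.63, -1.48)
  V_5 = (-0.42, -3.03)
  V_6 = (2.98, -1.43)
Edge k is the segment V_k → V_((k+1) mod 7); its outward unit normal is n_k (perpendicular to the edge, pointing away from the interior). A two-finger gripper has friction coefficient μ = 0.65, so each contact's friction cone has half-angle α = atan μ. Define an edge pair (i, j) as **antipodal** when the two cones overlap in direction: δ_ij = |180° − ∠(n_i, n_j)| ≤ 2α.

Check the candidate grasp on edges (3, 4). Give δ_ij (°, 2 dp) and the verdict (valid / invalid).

α = atan 0.65 = 33.02°;  2α = 66.05°
edge 3: e_3 = (+0.54, -1.47);  n_3 = (-0.9387, -0.3448)
edge 4: e_4 = (+2.21, -1.55);  n_4 = (-0.5742, -0.8187)
∠(n_3, n_4) = 34.79°
δ = |180° − 34.79°| = 145.21°
145.21° > 2α = 66.05°  →  invalid

δ = 145.21°, invalid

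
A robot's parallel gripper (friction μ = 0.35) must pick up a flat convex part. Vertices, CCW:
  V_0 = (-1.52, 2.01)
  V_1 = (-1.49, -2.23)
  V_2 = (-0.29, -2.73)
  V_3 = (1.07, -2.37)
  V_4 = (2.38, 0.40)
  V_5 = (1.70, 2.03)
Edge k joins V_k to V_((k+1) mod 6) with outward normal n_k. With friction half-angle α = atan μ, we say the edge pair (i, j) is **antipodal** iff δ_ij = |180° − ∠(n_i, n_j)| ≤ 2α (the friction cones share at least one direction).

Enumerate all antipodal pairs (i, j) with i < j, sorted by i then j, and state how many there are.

α = atan 0.35 = 19.29°;  2α = 38.58°
n_0 = (-1.0000, -0.0071)
n_1 = (-0.3846, -0.9231)
n_2 = (+0.2559, -0.9667)
n_3 = (+0.9040, -0.4275)
n_4 = (+0.9229, +0.3850)
n_5 = (-0.0062, +1.0000)
  (0,1): δ = 113.03°  ·
  (0,2): δ = 75.58°  ·
  (0,3): δ = 25.72°  ✓
  (0,4): δ = 22.24°  ✓
  (0,5): δ = 89.95°  ·
  (1,2): δ = 142.55°  ·
  (1,3): δ = 92.69°  ·
  (1,4): δ = 44.74°  ·
  (1,5): δ = 22.98°  ✓
  (2,3): δ = 130.14°  ·
  (2,4): δ = 82.18°  ·
  (2,5): δ = 14.47°  ✓
  (3,4): δ = 132.04°  ·
  (3,5): δ = 64.33°  ·
  (4,5): δ = 112.29°  ·
antipodal pairs: 4

count = 4; pairs: (0,3), (0,4), (1,5), (2,5)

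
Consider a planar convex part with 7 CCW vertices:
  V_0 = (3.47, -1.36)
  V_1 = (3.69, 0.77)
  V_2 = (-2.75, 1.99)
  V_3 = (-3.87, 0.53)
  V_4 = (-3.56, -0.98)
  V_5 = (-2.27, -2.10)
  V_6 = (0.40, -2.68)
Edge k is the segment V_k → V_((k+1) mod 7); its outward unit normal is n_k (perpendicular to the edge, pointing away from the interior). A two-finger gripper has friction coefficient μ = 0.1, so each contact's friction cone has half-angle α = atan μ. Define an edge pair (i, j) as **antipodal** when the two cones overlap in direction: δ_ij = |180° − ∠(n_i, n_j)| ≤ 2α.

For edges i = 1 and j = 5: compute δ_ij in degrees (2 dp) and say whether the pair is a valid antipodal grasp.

α = atan 0.1 = 5.71°;  2α = 11.42°
edge 1: e_1 = (-6.44, +1.22);  n_1 = (+0.1861, +0.9825)
edge 5: e_5 = (+2.67, -0.58);  n_5 = (-0.2123, -0.9772)
∠(n_1, n_5) = 178.47°
δ = |180° − 178.47°| = 1.53°
1.53° ≤ 2α = 11.42°  →  valid

δ = 1.53°, valid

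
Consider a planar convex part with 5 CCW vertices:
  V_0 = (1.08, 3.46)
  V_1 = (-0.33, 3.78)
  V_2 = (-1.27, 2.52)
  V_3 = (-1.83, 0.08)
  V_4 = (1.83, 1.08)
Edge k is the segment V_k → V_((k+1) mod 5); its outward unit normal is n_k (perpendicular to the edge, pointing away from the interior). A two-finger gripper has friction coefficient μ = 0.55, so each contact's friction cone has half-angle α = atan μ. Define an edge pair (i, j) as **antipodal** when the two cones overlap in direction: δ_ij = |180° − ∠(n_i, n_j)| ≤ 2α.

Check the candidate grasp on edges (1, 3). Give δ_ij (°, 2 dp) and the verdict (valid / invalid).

δ = 37.99°, valid

α = atan 0.55 = 28.81°;  2α = 57.62°
edge 1: e_1 = (-0.94, -1.26);  n_1 = (-0.8015, +0.5980)
edge 3: e_3 = (+3.66, +1.00);  n_3 = (+0.2636, -0.9646)
∠(n_1, n_3) = 142.01°
δ = |180° − 142.01°| = 37.99°
37.99° ≤ 2α = 57.62°  →  valid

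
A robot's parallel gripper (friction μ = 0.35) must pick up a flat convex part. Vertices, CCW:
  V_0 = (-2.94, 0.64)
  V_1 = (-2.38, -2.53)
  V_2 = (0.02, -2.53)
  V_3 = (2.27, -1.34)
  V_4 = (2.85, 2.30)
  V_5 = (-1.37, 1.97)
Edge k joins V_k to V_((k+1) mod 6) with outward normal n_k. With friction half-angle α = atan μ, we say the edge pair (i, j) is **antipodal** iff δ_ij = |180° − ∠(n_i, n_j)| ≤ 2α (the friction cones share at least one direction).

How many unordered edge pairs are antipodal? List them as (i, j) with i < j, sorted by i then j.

count = 4; pairs: (0,3), (1,4), (2,4), (2,5)

α = atan 0.35 = 19.29°;  2α = 38.58°
n_0 = (-0.9848, -0.1740)
n_1 = (+0.0000, -1.0000)
n_2 = (+0.4675, -0.8840)
n_3 = (+0.9875, -0.1574)
n_4 = (-0.0780, +0.9970)
n_5 = (-0.6464, +0.7630)
  (0,1): δ = 100.02°  ·
  (0,2): δ = 72.14°  ·
  (0,3): δ = 19.07°  ✓
  (0,4): δ = 84.45°  ·
  (0,5): δ = 120.25°  ·
  (1,2): δ = 152.13°  ·
  (1,3): δ = 99.05°  ·
  (1,4): δ = 4.47°  ✓
  (1,5): δ = 40.27°  ·
  (2,3): δ = 126.93°  ·
  (2,4): δ = 23.40°  ✓
  (2,5): δ = 12.40°  ✓
  (3,4): δ = 76.48°  ·
  (3,5): δ = 40.68°  ·
  (4,5): δ = 144.20°  ·
antipodal pairs: 4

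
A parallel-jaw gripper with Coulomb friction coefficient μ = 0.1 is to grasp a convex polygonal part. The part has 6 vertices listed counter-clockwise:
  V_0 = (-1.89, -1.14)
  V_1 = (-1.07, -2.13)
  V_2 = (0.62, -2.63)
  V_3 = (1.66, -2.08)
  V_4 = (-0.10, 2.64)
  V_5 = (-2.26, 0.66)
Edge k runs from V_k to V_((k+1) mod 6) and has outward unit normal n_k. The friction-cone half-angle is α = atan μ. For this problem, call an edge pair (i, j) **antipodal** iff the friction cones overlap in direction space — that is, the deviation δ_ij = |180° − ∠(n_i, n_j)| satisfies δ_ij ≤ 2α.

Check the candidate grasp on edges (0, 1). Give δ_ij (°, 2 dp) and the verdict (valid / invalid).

δ = 146.12°, invalid

α = atan 0.1 = 5.71°;  2α = 11.42°
edge 0: e_0 = (+0.82, -0.99);  n_0 = (-0.7701, -0.6379)
edge 1: e_1 = (+1.69, -0.50);  n_1 = (-0.2837, -0.9589)
∠(n_0, n_1) = 33.88°
δ = |180° − 33.88°| = 146.12°
146.12° > 2α = 11.42°  →  invalid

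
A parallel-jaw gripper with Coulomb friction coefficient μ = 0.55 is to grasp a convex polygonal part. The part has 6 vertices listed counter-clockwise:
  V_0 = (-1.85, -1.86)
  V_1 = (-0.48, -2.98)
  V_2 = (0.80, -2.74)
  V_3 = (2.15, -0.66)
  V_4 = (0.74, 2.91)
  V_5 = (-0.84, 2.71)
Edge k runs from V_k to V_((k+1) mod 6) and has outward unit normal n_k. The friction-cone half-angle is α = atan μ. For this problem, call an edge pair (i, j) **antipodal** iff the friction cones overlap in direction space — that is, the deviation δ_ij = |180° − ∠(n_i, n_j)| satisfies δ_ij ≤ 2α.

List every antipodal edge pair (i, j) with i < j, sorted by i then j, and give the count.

α = atan 0.55 = 28.81°;  2α = 57.62°
n_0 = (-0.6329, -0.7742)
n_1 = (+0.1843, -0.9829)
n_2 = (+0.8388, -0.5444)
n_3 = (+0.9301, +0.3673)
n_4 = (-0.1256, +0.9921)
n_5 = (-0.9764, +0.2158)
  (0,1): δ = 130.11°  ·
  (0,2): δ = 83.72°  ·
  (0,3): δ = 29.18°  ✓
  (0,4): δ = 46.48°  ✓
  (0,5): δ = 116.80°  ·
  (1,2): δ = 133.60°  ·
  (1,3): δ = 79.07°  ·
  (1,4): δ = 3.41°  ✓
  (1,5): δ = 66.92°  ·
  (2,3): δ = 125.46°  ·
  (2,4): δ = 49.80°  ✓
  (2,5): δ = 20.52°  ✓
  (3,4): δ = 104.34°  ·
  (3,5): δ = 34.01°  ✓
  (4,5): δ = 109.68°  ·
antipodal pairs: 6

count = 6; pairs: (0,3), (0,4), (1,4), (2,4), (2,5), (3,5)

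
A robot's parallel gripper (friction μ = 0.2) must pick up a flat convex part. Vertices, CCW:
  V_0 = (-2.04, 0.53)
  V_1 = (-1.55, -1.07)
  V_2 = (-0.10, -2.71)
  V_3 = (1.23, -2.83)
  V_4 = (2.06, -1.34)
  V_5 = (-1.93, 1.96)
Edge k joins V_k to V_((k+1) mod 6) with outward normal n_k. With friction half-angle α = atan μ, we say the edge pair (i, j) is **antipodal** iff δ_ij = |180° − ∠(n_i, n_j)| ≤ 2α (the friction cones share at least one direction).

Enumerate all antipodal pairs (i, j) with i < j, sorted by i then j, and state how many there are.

count = 1; pairs: (1,4)

α = atan 0.2 = 11.31°;  2α = 22.62°
n_0 = (-0.9562, -0.2928)
n_1 = (-0.7492, -0.6624)
n_2 = (-0.0899, -0.9960)
n_3 = (+0.8736, -0.4866)
n_4 = (+0.6373, +0.7706)
n_5 = (-0.9971, +0.0767)
  (0,1): δ = 155.55°  ·
  (0,2): δ = 112.18°  ·
  (0,3): δ = 46.15°  ·
  (0,4): δ = 33.38°  ·
  (0,5): δ = 158.57°  ·
  (1,2): δ = 136.64°  ·
  (1,3): δ = 70.60°  ·
  (1,4): δ = 8.93°  ✓
  (1,5): δ = 134.12°  ·
  (2,3): δ = 113.96°  ·
  (2,4): δ = 34.44°  ·
  (2,5): δ = 90.76°  ·
  (3,4): δ = 100.47°  ·
  (3,5): δ = 24.72°  ·
  (4,5): δ = 54.81°  ·
antipodal pairs: 1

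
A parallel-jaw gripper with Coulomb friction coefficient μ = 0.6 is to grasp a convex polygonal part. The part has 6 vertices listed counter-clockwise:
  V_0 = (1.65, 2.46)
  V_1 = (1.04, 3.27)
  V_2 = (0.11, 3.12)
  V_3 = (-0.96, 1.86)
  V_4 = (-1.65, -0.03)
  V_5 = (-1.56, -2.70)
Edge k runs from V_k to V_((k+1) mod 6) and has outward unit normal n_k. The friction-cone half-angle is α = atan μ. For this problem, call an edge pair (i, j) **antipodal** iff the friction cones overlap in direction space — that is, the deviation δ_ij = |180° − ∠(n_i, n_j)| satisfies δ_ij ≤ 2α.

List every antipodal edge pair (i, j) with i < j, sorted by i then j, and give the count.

count = 6; pairs: (0,3), (0,4), (1,5), (2,5), (3,5), (4,5)

α = atan 0.6 = 30.96°;  2α = 61.93°
n_0 = (+0.7988, +0.6016)
n_1 = (-0.1592, +0.9872)
n_2 = (-0.7622, +0.6473)
n_3 = (-0.9394, +0.3429)
n_4 = (-0.9994, -0.0337)
n_5 = (+0.8491, -0.5282)
  (0,1): δ = 117.82°  ·
  (0,2): δ = 77.32°  ·
  (0,3): δ = 57.04°  ✓
  (0,4): δ = 35.05°  ✓
  (0,5): δ = 111.13°  ·
  (1,2): δ = 139.50°  ·
  (1,3): δ = 119.22°  ·
  (1,4): δ = 97.23°  ·
  (1,5): δ = 48.95°  ✓
  (2,3): δ = 159.72°  ·
  (2,4): δ = 137.73°  ·
  (2,5): δ = 8.45°  ✓
  (3,4): δ = 158.01°  ·
  (3,5): δ = 11.83°  ✓
  (4,5): δ = 33.82°  ✓
antipodal pairs: 6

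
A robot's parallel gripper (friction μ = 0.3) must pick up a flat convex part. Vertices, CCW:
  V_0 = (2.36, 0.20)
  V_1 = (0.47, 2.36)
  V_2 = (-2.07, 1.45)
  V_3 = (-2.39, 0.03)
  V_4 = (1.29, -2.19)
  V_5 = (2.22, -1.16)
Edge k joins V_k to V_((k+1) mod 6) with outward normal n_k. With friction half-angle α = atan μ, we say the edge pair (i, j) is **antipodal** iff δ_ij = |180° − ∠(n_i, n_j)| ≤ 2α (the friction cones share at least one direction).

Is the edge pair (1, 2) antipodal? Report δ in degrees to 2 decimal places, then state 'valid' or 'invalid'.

α = atan 0.3 = 16.70°;  2α = 33.40°
edge 1: e_1 = (-2.54, -0.91);  n_1 = (-0.3373, +0.9414)
edge 2: e_2 = (-0.32, -1.42);  n_2 = (-0.9755, +0.2198)
∠(n_1, n_2) = 57.59°
δ = |180° − 57.59°| = 122.41°
122.41° > 2α = 33.40°  →  invalid

δ = 122.41°, invalid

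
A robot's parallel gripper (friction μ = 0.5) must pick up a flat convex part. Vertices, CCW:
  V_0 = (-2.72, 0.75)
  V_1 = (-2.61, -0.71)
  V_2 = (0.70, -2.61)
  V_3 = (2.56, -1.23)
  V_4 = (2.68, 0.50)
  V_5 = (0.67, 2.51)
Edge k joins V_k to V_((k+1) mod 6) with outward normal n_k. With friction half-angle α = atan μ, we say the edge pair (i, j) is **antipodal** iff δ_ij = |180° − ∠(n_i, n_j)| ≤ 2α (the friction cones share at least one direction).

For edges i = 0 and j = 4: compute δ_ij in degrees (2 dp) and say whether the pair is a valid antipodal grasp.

δ = 40.69°, valid

α = atan 0.5 = 26.57°;  2α = 53.13°
edge 0: e_0 = (+0.11, -1.46);  n_0 = (-0.9972, -0.0751)
edge 4: e_4 = (-2.01, +2.01);  n_4 = (+0.7071, +0.7071)
∠(n_0, n_4) = 139.31°
δ = |180° − 139.31°| = 40.69°
40.69° ≤ 2α = 53.13°  →  valid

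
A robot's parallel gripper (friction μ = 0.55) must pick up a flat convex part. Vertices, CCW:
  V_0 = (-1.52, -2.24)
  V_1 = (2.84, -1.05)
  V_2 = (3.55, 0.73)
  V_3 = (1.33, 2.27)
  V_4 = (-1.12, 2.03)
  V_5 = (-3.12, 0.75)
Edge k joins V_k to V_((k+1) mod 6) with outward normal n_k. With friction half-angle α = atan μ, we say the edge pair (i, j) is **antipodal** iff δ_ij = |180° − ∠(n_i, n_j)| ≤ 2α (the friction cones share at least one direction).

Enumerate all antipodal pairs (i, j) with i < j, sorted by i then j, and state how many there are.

count = 6; pairs: (0,2), (0,3), (0,4), (1,4), (1,5), (2,5)

α = atan 0.55 = 28.81°;  2α = 57.62°
n_0 = (+0.2633, -0.9647)
n_1 = (+0.9288, -0.3705)
n_2 = (+0.5700, +0.8217)
n_3 = (-0.0975, +0.9952)
n_4 = (-0.5391, +0.8423)
n_5 = (-0.8817, -0.4718)
  (0,1): δ = 127.01°  ·
  (0,2): δ = 50.02°  ✓
  (0,3): δ = 9.67°  ✓
  (0,4): δ = 17.35°  ✓
  (0,5): δ = 102.89°  ·
  (1,2): δ = 103.00°  ·
  (1,3): δ = 62.66°  ·
  (1,4): δ = 35.63°  ✓
  (1,5): δ = 49.90°  ✓
  (2,3): δ = 139.66°  ·
  (2,4): δ = 112.63°  ·
  (2,5): δ = 27.10°  ✓
  (3,4): δ = 152.98°  ·
  (3,5): δ = 67.44°  ·
  (4,5): δ = 94.47°  ·
antipodal pairs: 6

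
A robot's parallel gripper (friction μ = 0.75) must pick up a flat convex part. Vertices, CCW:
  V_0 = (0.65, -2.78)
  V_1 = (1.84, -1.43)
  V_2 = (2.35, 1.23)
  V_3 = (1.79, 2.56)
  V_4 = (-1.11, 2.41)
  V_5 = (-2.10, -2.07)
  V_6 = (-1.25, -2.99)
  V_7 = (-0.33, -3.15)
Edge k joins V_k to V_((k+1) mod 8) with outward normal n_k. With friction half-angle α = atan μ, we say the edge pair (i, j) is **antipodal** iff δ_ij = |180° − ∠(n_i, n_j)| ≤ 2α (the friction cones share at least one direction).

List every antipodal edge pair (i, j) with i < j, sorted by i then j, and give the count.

count = 11; pairs: (0,3), (0,4), (1,4), (1,5), (2,4), (2,5), (2,6), (3,5), (3,6), (3,7), (4,7)

α = atan 0.75 = 36.87°;  2α = 73.74°
n_0 = (+0.7502, -0.6613)
n_1 = (+0.9821, -0.1883)
n_2 = (+0.9216, +0.3881)
n_3 = (-0.0517, +0.9987)
n_4 = (-0.9764, +0.2158)
n_5 = (-0.7345, -0.6786)
n_6 = (-0.1713, -0.9852)
n_7 = (+0.3532, -0.9355)
  (0,1): δ = 149.46°  ·
  (0,2): δ = 115.77°  ·
  (0,3): δ = 45.64°  ✓
  (0,4): δ = 28.93°  ✓
  (0,5): δ = 84.13°  ·
  (0,6): δ = 121.53°  ·
  (0,7): δ = 152.08°  ·
  (1,2): δ = 146.31°  ·
  (1,3): δ = 76.19°  ·
  (1,4): δ = 1.61°  ✓
  (1,5): δ = 53.59°  ✓
  (1,6): δ = 90.99°  ·
  (1,7): δ = 121.54°  ·
  (2,3): δ = 109.87°  ·
  (2,4): δ = 35.29°  ✓
  (2,5): δ = 19.90°  ✓
  (2,6): δ = 57.30°  ✓
  (2,7): δ = 87.85°  ·
  (3,4): δ = 105.42°  ·
  (3,5): δ = 50.23°  ✓
  (3,6): δ = 12.83°  ✓
  (3,7): δ = 17.72°  ✓
  (4,5): δ = 124.80°  ·
  (4,6): δ = 87.40°  ·
  (4,7): δ = 56.85°  ✓
  (5,6): δ = 142.60°  ·
  (5,7): δ = 112.05°  ·
  (6,7): δ = 149.45°  ·
antipodal pairs: 11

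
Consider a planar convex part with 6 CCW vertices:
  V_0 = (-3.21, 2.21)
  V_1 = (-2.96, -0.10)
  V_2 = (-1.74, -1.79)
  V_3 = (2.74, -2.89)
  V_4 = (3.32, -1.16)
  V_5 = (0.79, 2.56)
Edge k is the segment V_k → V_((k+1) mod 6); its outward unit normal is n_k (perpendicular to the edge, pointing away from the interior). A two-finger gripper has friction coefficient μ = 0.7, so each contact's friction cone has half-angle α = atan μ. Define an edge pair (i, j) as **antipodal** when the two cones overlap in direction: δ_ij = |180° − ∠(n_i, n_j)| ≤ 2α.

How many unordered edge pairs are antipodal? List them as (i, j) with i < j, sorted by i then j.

count = 8; pairs: (0,3), (0,4), (1,3), (1,4), (1,5), (2,4), (2,5), (3,5)

α = atan 0.7 = 34.99°;  2α = 69.98°
n_0 = (-0.9942, -0.1076)
n_1 = (-0.8108, -0.5853)
n_2 = (-0.2385, -0.9712)
n_3 = (+0.9481, -0.3179)
n_4 = (+0.8269, +0.5624)
n_5 = (-0.0872, +0.9962)
  (0,1): δ = 150.35°  ·
  (0,2): δ = 109.97°  ·
  (0,3): δ = 24.71°  ✓
  (0,4): δ = 28.04°  ✓
  (0,5): δ = 88.82°  ·
  (1,2): δ = 139.62°  ·
  (1,3): δ = 54.36°  ✓
  (1,4): δ = 1.61°  ✓
  (1,5): δ = 59.18°  ✓
  (2,3): δ = 94.74°  ·
  (2,4): δ = 41.98°  ✓
  (2,5): δ = 18.80°  ✓
  (3,4): δ = 127.25°  ·
  (3,5): δ = 66.47°  ✓
  (4,5): δ = 119.22°  ·
antipodal pairs: 8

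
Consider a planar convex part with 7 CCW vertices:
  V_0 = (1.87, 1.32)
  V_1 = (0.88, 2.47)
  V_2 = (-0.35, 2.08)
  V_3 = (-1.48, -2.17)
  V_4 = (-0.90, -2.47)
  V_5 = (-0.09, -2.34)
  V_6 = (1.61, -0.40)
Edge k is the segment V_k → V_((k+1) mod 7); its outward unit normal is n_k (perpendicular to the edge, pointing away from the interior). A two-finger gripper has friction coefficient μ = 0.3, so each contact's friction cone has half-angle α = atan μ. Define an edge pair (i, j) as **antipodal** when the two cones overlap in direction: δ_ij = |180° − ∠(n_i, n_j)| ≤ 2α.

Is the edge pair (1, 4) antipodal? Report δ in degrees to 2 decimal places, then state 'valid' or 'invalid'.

δ = 8.47°, valid

α = atan 0.3 = 16.70°;  2α = 33.40°
edge 1: e_1 = (-1.23, -0.39);  n_1 = (-0.3022, +0.9532)
edge 4: e_4 = (+0.81, +0.13);  n_4 = (+0.1585, -0.9874)
∠(n_1, n_4) = 171.53°
δ = |180° − 171.53°| = 8.47°
8.47° ≤ 2α = 33.40°  →  valid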